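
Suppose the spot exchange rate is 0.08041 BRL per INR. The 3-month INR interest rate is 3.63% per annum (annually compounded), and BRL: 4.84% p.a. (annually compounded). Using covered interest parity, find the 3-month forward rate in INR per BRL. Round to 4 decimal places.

12.4002

T = 3/12 years.
Growth of 1 BRL over T: (1 + 0.0484)^(3/12) = 1.01188639.
INR accumulates by (1 + 0.0363)^(3/12) = 1.00895402.
CIP: F = S · (grow BRL)/(grow INR) = 0.08041 × 1.01188639/1.00895402 = 0.080643699 BRL per INR.
Quoted the other way: 1/0.080643699 = 12.4002 INR per BRL.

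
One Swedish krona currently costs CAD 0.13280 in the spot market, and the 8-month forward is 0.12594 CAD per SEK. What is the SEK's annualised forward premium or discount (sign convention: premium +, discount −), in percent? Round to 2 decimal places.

-7.75%

T = 8/12 years.
Period premium: (0.12594 − 0.1328)/0.1328 = -0.0516566.
×(1/T) gives -7.75% p.a.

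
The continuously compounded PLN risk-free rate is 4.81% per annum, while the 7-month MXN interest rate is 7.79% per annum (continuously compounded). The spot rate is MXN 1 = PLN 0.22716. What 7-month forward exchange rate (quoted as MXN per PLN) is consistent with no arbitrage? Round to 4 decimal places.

4.4794

T = 7/12 years.
PLN growth factor: e^(0.0481×7/12) = 1.0284557.
MXN growth factor: e^(0.0779×7/12) = 1.046490.
So F = 0.22716 × 1.0284557 / 1.046490 = 0.2232453 (PLN/MXN).
Invert for MXN per PLN: 1 / 0.2232453 = 4.4794.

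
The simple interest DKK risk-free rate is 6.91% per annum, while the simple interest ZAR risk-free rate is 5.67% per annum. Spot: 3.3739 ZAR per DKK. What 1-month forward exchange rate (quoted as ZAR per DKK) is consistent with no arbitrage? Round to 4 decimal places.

3.3704

T = 1/12 years.
Growth of 1 ZAR over T: 1 + 0.0567×1/12 = 1.004725.
DKK growth factor: 1 + 0.0691×1/12 = 1.0057583.
Forward (ZAR per DKK) = 3.3739 × 1.004725 / 1.0057583 = 3.370434.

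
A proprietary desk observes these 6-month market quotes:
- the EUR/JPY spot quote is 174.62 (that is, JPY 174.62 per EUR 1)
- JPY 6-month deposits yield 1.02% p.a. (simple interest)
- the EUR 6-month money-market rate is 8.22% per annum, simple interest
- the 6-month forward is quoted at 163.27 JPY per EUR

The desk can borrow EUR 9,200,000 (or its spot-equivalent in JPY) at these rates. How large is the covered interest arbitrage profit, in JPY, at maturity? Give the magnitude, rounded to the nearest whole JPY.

T = 6/12 years.
Route A — deposit EUR, sell forward: 9,200,000 × 1.041100 × 163.27 = JPY 1,563,819,652.40.
Route B — convert at spot, deposit JPY: 9,200,000 × 174.62 × 1.005100 = JPY 1,614,697,170.40.
The quoted forward undervalues EUR, so borrow EUR, convert to JPY at spot, deposit the JPY at 1.02%, and buy EUR forward at 163.27 to cover the loan.
Profit = 1,614,697,170.40 − 1,563,819,652.40 = JPY 50,877,518.

JPY 50,877,518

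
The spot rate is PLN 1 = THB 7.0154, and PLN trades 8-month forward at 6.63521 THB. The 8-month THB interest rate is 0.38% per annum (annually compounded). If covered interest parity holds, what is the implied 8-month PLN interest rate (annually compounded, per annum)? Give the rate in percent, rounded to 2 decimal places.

T = 8/12 years.
By CIP, F/S equals the THB-to-PLN growth ratio: 6.63521/7.0154 = 0.9458064.
THB growth factor: (1 + 0.0038)^(8/12) = 1.0025317.
Hence g_PLN = 1.0599756.
Annualise: 1.0599756^(12/8) − 1 = 0.091299 = 9.13%.

9.13%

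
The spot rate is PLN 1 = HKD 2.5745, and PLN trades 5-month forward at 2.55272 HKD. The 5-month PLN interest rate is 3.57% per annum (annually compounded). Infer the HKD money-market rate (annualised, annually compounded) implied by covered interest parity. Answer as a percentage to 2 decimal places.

1.48%

T = 5/12 years.
By CIP, F/S equals the HKD-to-PLN growth ratio: 2.55272/2.5745 = 0.9915401.
PLN growth factor: (1 + 0.0357)^(5/12) = 1.014723.
So the HKD growth factor = 1.0061385.
Annualise: 1.0061385^(12/5) − 1 = 0.014796 = 1.48%.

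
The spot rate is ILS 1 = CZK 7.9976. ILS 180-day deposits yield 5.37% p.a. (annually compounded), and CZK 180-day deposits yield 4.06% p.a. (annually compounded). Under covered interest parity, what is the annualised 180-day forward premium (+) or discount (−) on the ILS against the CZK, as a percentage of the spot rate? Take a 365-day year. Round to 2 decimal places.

-1.25%

T = 180/365 years.
No-arbitrage forward: 7.9976 × 1.019820 / 1.0261312 = 7.9484109 CZK/ILS.
(F − S)/S ÷ T = (7.9484109 − 7.9976)/7.9976/(180/365) = -0.012472 → -1.25%.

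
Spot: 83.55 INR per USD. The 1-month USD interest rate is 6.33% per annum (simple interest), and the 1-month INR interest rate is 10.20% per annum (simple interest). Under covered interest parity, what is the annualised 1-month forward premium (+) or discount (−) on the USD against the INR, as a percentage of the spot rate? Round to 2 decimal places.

T = 1/12 years.
F = S · g_INR/g_USD = 83.55 × 1.008500/1.005275 = 83.81803.
(F − S)/S ÷ T = (83.81803 − 83.55)/83.55/(1/12) = 0.038496 → 3.85%.

+3.85%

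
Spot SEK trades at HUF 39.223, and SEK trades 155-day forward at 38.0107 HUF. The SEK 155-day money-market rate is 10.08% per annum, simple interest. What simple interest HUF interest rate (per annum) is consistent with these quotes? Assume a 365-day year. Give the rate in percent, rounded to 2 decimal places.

2.49%

T = 155/365 years.
By CIP, F/S equals the HUF-to-SEK growth ratio: 38.0107/39.223 = 0.9690921.
SEK growth factor: 1 + 0.1008×155/365 = 1.0428055.
So the HUF growth factor = 1.0105746.
(1.0105746 − 1)/T = 0.024901, i.e. 2.49%.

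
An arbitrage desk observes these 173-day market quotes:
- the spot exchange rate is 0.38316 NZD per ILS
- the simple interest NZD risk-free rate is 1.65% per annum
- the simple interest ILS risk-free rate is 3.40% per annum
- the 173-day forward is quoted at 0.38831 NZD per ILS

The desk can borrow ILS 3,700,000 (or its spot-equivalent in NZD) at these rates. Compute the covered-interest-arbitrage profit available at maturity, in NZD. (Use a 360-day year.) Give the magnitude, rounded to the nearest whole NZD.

NZD 31,289

T = 173/360 years.
Keep in ILS, deliver into the forward: 3,700,000·1.016338889·0.38831 = NZD 1,460,221.85.
Swap to NZD now, deposit: 3,700,000·0.38316·1.007929167 = NZD 1,428,933.12.
The quoted forward overvalues ILS, so borrow NZD, buy ILS at spot, deposit the ILS at 3.40%, and sell the proceeds forward at 0.38831.
Arbitrage profit = |1,460,221.85 − 1,428,933.12| = NZD 31,289.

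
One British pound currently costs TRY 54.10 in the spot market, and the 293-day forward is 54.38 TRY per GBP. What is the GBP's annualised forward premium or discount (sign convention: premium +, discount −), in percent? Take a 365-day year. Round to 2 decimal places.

+0.64%

T = 293/365 years.
Period premium: (54.38 − 54.1)/54.1 = 0.0051756.
×(1/T) gives 0.64% p.a.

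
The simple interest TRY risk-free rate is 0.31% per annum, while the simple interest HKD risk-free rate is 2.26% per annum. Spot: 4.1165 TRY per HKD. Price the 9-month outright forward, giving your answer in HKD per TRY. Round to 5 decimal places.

0.24647

T = 9/12 years.
Growth of 1 TRY over T: 1 + 0.0031×9/12 = 1.002325.
HKD growth factor: 1 + 0.0226×9/12 = 1.016950.
CIP: F = S · (grow TRY)/(grow HKD) = 4.1165 × 1.002325/1.016950 = 4.057300 TRY per HKD.
Invert for HKD per TRY: 1 / 4.057300 = 0.24647.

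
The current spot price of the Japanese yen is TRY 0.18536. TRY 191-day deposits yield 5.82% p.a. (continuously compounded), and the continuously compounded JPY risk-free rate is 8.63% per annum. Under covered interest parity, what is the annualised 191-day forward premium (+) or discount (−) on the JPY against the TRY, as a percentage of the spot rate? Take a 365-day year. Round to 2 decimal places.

T = 191/365 years.
No-arbitrage forward: 0.18536 × 1.0309239 / 1.046195 = 0.18265434 TRY/JPY.
Annualised premium = (F − S)/S × (1/T) = (0.18265434 − 0.18536)/0.18536 ÷ (191/365) = -2.79%.

-2.79%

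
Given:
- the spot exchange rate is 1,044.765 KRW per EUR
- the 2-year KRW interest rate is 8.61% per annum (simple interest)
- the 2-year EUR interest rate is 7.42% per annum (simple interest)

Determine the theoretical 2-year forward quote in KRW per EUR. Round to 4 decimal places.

1066.4172

T = 2 years.
KRW accumulates by 1 + 0.0861×2 = 1.172200.
EUR accumulates by 1 + 0.0742×2 = 1.148400.
So F = 1044.765 × 1.172200 / 1.148400 = 1066.417218 (KRW/EUR).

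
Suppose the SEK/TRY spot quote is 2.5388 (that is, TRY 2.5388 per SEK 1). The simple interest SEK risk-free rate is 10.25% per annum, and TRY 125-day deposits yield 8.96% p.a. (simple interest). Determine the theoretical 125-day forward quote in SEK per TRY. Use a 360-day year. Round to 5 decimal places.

0.39560

T = 125/360 years.
TRY accumulates by 1 + 0.0896×125/360 = 1.0311111.
Growth of 1 SEK over T: 1 + 0.1025×125/360 = 1.0355903.
Forward (TRY per SEK) = 2.5388 × 1.0311111 / 1.0355903 = 2.527819.
Invert for SEK per TRY: 1 / 2.527819 = 0.39560.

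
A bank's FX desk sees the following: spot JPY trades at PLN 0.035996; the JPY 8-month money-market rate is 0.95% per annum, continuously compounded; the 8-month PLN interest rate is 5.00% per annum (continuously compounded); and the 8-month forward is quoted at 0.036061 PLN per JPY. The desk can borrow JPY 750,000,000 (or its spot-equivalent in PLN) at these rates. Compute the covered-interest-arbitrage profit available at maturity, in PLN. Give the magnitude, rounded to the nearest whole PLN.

PLN 694,483

T = 8/12 years.
Route A — deposit JPY, sell forward: 750,000,000 × 1.0063534313 × 0.036061 = PLN 27,217,583.31.
Route B — convert at spot, deposit PLN: 750,000,000 × 0.035996 × 1.0338951135 = PLN 27,912,066.38.
The quoted forward undervalues JPY, so borrow JPY, convert to PLN at spot, deposit the PLN at 5.00%, and buy JPY forward at 0.036061 to cover the loan.
Arbitrage profit = |27,217,583.31 − 27,912,066.38| = PLN 694,483.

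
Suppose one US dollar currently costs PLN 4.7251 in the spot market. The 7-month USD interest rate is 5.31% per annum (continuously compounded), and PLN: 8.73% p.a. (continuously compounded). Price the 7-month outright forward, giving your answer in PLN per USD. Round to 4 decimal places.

T = 7/12 years.
PLN growth factor: e^(0.0873×7/12) = 1.052244.
USD accumulates by e^(0.0531×7/12) = 1.0314597.
CIP: F = S · (grow PLN)/(grow USD) = 4.7251 × 1.052244/1.0314597 = 4.820313 PLN per USD.

4.8203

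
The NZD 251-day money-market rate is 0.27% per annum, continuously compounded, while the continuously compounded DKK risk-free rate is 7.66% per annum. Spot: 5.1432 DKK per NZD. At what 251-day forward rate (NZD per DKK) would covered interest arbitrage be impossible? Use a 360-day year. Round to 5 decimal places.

T = 251/360 years.
DKK growth factor: e^(0.0766×251/360) = 1.0548591.
Growth of 1 NZD over T: e^(0.0027×251/360) = 1.0018843.
CIP: F = S · (grow DKK)/(grow NZD) = 5.1432 × 1.0548591/1.0018843 = 5.415148 DKK per NZD.
Invert for NZD per DKK: 1 / 5.415148 = 0.18467.

0.18467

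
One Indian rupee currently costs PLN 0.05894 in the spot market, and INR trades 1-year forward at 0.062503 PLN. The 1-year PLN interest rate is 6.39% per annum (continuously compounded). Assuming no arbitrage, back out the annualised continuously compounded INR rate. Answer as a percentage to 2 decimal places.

T = 1 year.
By CIP, F/S equals the PLN-to-INR growth ratio: 0.062503/0.05894 = 1.0604513.
PLN growth factor: e^(0.0639×1) = 1.0659858.
That pins the INR growth at 1.005219.
Take logs: ln 1.005219 / 1 = 0.005205, so 0.52%.

0.52%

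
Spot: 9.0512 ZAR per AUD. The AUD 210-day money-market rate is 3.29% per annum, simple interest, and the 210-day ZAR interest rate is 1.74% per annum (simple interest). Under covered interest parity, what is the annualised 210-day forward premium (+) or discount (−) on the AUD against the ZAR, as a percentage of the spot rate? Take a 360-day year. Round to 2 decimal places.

T = 210/360 years.
No-arbitrage forward: 9.0512 × 1.010150 / 1.0191917 = 8.9709028 ZAR/AUD.
(F − S)/S ÷ T = (8.9709028 − 9.0512)/9.0512/(210/360) = -0.015208 → -1.52%.

-1.52%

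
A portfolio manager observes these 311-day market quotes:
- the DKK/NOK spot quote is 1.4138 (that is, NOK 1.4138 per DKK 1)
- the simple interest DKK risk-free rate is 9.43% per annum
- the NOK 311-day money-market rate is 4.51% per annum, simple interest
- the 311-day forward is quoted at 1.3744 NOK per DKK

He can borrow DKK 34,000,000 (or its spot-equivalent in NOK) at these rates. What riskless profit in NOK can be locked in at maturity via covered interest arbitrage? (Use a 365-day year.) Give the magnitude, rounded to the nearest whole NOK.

T = 311/365 years.
Keep in DKK, deliver into the forward: 34,000,000·1.0803487671·1.3744 = NOK 50,484,265.75.
Swap to NOK now, deposit: 34,000,000·1.4138·1.0384276712 = NOK 49,916,387.41.
The quoted forward overvalues DKK, so borrow NOK, buy DKK at spot, deposit the DKK at 9.43%, and sell the proceeds forward at 1.3744.
Arbitrage profit = |50,484,265.75 − 49,916,387.41| = NOK 567,878.

NOK 567,878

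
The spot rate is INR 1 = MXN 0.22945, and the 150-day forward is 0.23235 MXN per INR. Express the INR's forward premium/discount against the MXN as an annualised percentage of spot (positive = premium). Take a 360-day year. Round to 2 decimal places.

T = 150/360 years.
(F − S)/S = (0.23235 − 0.22945)/0.22945 = 0.0126389.
Annualise by dividing by T: 0.0126389 / (150/360) = 0.030333 → 3.03%.

+3.03%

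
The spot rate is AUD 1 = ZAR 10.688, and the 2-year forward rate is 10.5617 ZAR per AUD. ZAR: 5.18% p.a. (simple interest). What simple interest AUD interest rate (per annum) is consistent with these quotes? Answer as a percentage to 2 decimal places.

5.84%

T = 2 years.
By CIP, F/S equals the ZAR-to-AUD growth ratio: 10.5617/10.688 = 0.9881830.
The ZAR side grows by 1 + 0.0518×2 = 1.103600.
That pins the AUD growth at 1.1167972.
r = (1.1167972 − 1)/2 = 0.058399 → 5.84%.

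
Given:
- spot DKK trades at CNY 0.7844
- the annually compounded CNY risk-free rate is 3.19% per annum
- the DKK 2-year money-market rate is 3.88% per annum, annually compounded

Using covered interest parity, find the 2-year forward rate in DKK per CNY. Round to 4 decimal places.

T = 2 years.
Growth of 1 CNY over T: (1 + 0.0319)^2 = 1.0648176.
Growth of 1 DKK over T: (1 + 0.0388)^2 = 1.0791054.
So F = 0.7844 × 1.0648176 / 1.0791054 = 0.7740142 (CNY/DKK).
Quoted the other way: 1/0.7740142 = 1.2920 DKK per CNY.

1.2920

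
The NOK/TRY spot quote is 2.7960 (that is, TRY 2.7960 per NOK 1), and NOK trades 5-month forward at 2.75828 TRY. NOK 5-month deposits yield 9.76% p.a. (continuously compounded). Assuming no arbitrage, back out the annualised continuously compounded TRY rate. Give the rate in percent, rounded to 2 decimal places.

T = 5/12 years.
CIP gives F = S · g_TRY/g_NOK, so g_TRY/g_NOK = 2.75828/2.796 = 0.9865093.
NOK growth factor: e^(0.0976×5/12) = 1.0415049.
So the TRY growth factor = 1.0274543.
r = ln(1.0274543)/(5/12) = 0.065002 → 6.50%.

6.50%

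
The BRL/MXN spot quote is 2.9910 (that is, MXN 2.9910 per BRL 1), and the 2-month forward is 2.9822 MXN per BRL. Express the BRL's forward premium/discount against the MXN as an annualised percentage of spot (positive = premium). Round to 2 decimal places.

-1.77%

T = 2/12 years.
(F − S)/S = (2.9822 − 2.991)/2.991 = -0.0029422.
Annualise by dividing by T: -0.0029422 / (2/12) = -0.017653 → -1.77%.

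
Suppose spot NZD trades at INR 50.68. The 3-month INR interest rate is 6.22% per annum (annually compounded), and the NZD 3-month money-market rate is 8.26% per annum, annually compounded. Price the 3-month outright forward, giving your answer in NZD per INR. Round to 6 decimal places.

T = 3/12 years.
Growth of 1 INR over T: (1 + 0.0622)^(3/12) = 1.0151999.
NZD growth factor: (1 + 0.0826)^(3/12) = 1.0200395.
Forward (INR per NZD) = 50.68 × 1.0151999 / 1.0200395 = 50.43955.
Invert for NZD per INR: 1 / 50.43955 = 0.019826.

0.019826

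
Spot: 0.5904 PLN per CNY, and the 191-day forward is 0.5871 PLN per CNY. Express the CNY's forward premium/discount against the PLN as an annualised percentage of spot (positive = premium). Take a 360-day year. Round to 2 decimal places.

T = 191/360 years.
Period premium: (0.5871 − 0.5904)/0.5904 = -0.0055894.
×(1/T) gives -1.05% p.a.

-1.05%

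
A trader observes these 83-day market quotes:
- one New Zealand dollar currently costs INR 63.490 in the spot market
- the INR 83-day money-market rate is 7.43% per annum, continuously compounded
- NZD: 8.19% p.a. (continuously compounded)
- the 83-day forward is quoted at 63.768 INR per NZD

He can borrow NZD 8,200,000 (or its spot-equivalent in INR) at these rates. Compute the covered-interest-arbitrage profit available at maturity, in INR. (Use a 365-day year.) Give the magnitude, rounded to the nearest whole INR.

T = 83/365 years.
Invest the NZD and cover forward: 8,200,000 × 1.01879834088 × 63.768 = INR 532,727,207.33.
Convert at spot and invest in INR: 8,200,000 × 63.490 × 1.01703915461 = INR 529,488,890.59.
The quoted forward overvalues NZD, so borrow INR, buy NZD at spot, deposit the NZD at 8.19%, and sell the proceeds forward at 63.768.
Arbitrage profit = |532,727,207.33 − 529,488,890.59| = INR 3,238,317.

INR 3,238,317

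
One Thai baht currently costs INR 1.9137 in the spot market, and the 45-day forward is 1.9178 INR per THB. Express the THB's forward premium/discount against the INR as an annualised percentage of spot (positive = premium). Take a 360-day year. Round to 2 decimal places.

+1.71%

T = 45/360 years.
Period premium: (1.9178 − 1.9137)/1.9137 = 0.0021424.
×(1/T) gives 1.71% p.a.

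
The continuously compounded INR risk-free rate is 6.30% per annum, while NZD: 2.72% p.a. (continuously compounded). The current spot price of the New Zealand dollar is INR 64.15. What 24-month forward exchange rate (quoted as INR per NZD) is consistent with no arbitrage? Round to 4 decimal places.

68.9116

T = 2 years.
INR accumulates by e^(0.0630×2) = 1.13428217.
NZD growth factor: e^(0.0272×2) = 1.05590688.
CIP: F = S · (grow INR)/(grow NZD) = 64.15 × 1.13428217/1.05590688 = 68.911570 INR per NZD.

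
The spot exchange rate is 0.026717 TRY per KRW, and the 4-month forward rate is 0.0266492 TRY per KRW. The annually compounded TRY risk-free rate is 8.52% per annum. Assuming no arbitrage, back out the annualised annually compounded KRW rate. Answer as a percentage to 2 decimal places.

T = 4/12 years.
By CIP, F/S equals the TRY-to-KRW growth ratio: 0.0266492/0.026717 = 0.9974623.
TRY growth factor: (1 + 0.0852)^(4/12) = 1.0276296.
That pins the KRW growth at 1.0302441.
r = 1.0302441^(12/4) − 1 = 0.093504 → 9.35%.

9.35%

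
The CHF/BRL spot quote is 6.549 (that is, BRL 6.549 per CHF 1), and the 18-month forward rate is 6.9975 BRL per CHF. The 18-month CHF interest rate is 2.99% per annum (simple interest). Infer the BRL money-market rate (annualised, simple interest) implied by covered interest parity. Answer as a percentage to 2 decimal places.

7.76%

T = 18/12 years.
CIP gives F = S · g_BRL/g_CHF, so g_BRL/g_CHF = 6.9975/6.549 = 1.0684837.
The CHF side grows by 1 + 0.0299×18/12 = 1.044850.
Hence g_BRL = 1.1164052.
(1.1164052 − 1)/T = 0.077603, i.e. 7.76%.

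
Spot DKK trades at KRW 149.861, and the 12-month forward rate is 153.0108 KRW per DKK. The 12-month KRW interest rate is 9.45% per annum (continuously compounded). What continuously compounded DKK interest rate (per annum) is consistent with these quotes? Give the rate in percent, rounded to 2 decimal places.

7.37%

T = 1 year.
CIP gives F = S · g_KRW/g_DKK, so g_KRW/g_DKK = 153.0108/149.861 = 1.0210181.
KRW growth factor: e^(0.0945×1) = 1.0991092.
That pins the DKK growth at 1.0764836.
Take logs: ln 1.0764836 / 1 = 0.073700, so 7.37%.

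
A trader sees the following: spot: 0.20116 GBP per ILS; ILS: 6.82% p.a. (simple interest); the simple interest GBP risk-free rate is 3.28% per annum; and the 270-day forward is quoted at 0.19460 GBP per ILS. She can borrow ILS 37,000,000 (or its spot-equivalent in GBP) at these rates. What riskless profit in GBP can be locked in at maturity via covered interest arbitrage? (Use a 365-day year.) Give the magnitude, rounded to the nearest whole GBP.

GBP 60,063

T = 270/365 years.
Keep in ILS, deliver into the forward: 37,000,000·1.050449315·0.19460 = GBP 7,563,445.16.
Swap to GBP now, deposit: 37,000,000·0.20116·1.024263014 = GBP 7,623,507.67.
The quoted forward undervalues ILS, so borrow ILS, convert to GBP at spot, deposit the GBP at 3.28%, and buy ILS forward at 0.19460 to cover the loan.
The gap between the two covered legs is GBP 60,063.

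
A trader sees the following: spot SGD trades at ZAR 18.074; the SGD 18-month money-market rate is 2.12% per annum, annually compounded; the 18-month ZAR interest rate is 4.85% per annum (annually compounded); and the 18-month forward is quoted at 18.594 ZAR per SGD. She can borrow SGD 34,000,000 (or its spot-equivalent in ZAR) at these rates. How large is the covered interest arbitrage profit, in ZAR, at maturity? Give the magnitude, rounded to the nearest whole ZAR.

T = 18/12 years.
Keep in SGD, deliver into the forward: 34,000,000·1.03196794918·18.594 = ZAR 652,406,009.60.
Swap to ZAR now, deposit: 34,000,000·18.074·1.07362509012 = ZAR 659,759,795.88.
The quoted forward undervalues SGD, so borrow SGD, convert to ZAR at spot, deposit the ZAR at 4.85%, and buy SGD forward at 18.594 to cover the loan.
The gap between the two covered legs is ZAR 7,353,786.

ZAR 7,353,786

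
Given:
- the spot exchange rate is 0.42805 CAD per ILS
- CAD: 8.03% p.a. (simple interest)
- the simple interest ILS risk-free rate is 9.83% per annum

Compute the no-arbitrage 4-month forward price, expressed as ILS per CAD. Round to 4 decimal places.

T = 4/12 years.
Growth of 1 CAD over T: 1 + 0.0803×4/12 = 1.0267667.
ILS accumulates by 1 + 0.0983×4/12 = 1.0327667.
CIP: F = S · (grow CAD)/(grow ILS) = 0.42805 × 1.0267667/1.0327667 = 0.4255632 CAD per ILS.
Invert for ILS per CAD: 1 / 0.4255632 = 2.3498.

2.3498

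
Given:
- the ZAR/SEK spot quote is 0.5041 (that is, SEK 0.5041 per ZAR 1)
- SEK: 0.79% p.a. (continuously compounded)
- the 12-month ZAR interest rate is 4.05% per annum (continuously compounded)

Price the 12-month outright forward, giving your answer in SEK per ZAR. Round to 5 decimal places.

0.48793

T = 1 year.
Growth of 1 SEK over T: e^(0.0079×1) = 1.0079313.
ZAR accumulates by e^(0.0405×1) = 1.0413313.
So F = 0.5041 × 1.0079313 / 1.0413313 = 0.4879313 (SEK/ZAR).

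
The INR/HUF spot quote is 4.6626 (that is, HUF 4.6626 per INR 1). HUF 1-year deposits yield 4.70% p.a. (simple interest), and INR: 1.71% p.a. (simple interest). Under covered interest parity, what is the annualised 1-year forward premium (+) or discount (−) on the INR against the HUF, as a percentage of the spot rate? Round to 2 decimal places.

+2.94%

T = 1 year.
CIP forward (HUF per INR) = 4.6626 × 1.047000/1.017100 = 4.7996679.
(F − S)/S ÷ T = (4.7996679 − 4.6626)/4.6626/1 = 0.029397 → 2.94%.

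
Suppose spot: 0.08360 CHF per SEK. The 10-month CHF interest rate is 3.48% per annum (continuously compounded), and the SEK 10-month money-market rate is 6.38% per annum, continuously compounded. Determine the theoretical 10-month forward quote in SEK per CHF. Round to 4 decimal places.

T = 10/12 years.
Growth of 1 CHF over T: e^(0.0348×10/12) = 1.02942459.
Growth of 1 SEK over T: e^(0.0638×10/12) = 1.0546054.
Forward (CHF per SEK) = 0.0836 × 1.02942459 / 1.0546054 = 0.081603883.
Quoted the other way: 1/0.081603883 = 12.2543 SEK per CHF.

12.2543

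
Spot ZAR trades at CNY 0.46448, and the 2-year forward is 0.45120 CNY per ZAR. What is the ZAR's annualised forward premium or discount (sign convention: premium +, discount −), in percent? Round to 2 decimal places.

T = 2 years.
Period premium: (0.45120 − 0.46448)/0.46448 = -0.0285911.
Per annum: -0.0285911 / 2 = -0.014296 = -1.43%.

-1.43%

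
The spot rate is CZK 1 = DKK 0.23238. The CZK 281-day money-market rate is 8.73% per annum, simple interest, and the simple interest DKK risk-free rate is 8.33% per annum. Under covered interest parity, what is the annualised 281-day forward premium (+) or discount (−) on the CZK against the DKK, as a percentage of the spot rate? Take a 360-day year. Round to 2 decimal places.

T = 281/360 years.
No-arbitrage forward: 0.23238 × 1.0650203 / 1.0681425 = 0.23170075 DKK/CZK.
Annualised premium = (F − S)/S × (1/T) = (0.23170075 − 0.23238)/0.23238 ÷ (281/360) = -0.37%.

-0.37%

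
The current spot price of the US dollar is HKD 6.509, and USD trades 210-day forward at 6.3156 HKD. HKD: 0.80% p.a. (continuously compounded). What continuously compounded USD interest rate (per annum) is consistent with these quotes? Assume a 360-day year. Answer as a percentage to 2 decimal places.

5.97%

T = 210/360 years.
CIP gives F = S · g_HKD/g_USD, so g_HKD/g_USD = 6.3156/6.509 = 0.9702873.
The HKD side grows by e^(0.0080×210/360) = 1.0046776.
That pins the USD growth at 1.0354434.
r = ln(1.0354434)/(210/360) = 0.059708 → 5.97%.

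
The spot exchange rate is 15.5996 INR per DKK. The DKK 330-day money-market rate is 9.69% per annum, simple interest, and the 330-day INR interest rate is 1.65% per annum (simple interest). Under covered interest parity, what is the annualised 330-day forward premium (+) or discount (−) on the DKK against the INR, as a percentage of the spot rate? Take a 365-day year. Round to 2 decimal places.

T = 330/365 years.
CIP forward (INR per DKK) = 15.5996 × 1.0149178/1.0876082 = 14.5569992.
(F − S)/S ÷ T = (14.5569992 − 15.5996)/15.5996/(330/365) = -0.073924 → -7.39%.

-7.39%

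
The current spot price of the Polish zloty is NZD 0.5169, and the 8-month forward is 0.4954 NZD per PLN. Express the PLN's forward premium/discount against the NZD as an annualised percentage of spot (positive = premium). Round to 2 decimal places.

-6.24%

T = 8/12 years.
PLN trades forward at -4.15941% vs spot over the period.
×(1/T) gives -6.24% p.a.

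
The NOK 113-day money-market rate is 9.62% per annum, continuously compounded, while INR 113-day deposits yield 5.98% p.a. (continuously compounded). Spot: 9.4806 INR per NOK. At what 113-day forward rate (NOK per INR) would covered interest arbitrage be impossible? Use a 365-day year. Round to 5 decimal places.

T = 113/365 years.
Growth of 1 INR over T: e^(0.0598×113/365) = 1.0186859.
NOK accumulates by e^(0.0962×113/365) = 1.0302304.
Forward (INR per NOK) = 9.4806 × 1.0186859 / 1.0302304 = 9.374363.
Invert for NOK per INR: 1 / 9.374363 = 0.10667.

0.10667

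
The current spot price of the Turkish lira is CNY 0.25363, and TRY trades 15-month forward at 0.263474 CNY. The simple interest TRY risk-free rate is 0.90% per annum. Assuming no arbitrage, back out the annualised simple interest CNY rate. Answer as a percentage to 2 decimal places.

T = 15/12 years.
CIP gives F = S · g_CNY/g_TRY, so g_CNY/g_TRY = 0.263474/0.25363 = 1.0388124.
TRY growth factor: 1 + 0.0090×15/12 = 1.011250.
That pins the CNY growth at 1.050499.
(1.050499 − 1)/T = 0.040399, i.e. 4.04%.

4.04%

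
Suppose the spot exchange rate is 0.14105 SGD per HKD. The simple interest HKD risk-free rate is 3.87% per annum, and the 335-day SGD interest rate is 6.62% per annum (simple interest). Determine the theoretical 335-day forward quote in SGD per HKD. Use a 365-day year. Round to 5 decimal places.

T = 335/365 years.
SGD growth factor: 1 + 0.0662×335/365 = 1.0607589.
Growth of 1 HKD over T: 1 + 0.0387×335/365 = 1.0355192.
So F = 0.14105 × 1.0607589 / 1.0355192 = 0.1444879 (SGD/HKD).

0.14449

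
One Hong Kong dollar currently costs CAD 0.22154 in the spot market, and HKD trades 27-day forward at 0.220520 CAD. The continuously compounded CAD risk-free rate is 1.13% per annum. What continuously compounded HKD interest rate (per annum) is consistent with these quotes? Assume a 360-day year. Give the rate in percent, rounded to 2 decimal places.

7.28%

T = 27/360 years.
By CIP, F/S equals the CAD-to-HKD growth ratio: 0.22052/0.22154 = 0.9953959.
CAD growth factor: e^(0.0113×27/360) = 1.0008479.
Hence g_HKD = 1.0054772.
Take logs: ln 1.0054772 / (27/360) = 0.072830, so 7.28%.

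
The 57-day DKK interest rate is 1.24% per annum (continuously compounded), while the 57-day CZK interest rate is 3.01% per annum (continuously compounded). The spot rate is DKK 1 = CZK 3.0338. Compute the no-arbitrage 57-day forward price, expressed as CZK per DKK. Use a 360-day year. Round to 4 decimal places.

T = 57/360 years.
Growth of 1 CZK over T: e^(0.0301×57/360) = 1.0047772.
DKK growth factor: e^(0.0124×57/360) = 1.0019653.
CIP: F = S · (grow CZK)/(grow DKK) = 3.0338 × 1.0047772/1.0019653 = 3.042314 CZK per DKK.

3.0423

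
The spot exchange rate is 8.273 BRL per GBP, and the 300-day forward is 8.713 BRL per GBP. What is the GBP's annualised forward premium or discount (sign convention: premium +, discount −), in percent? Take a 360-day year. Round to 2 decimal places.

+6.38%

T = 300/360 years.
GBP trades forward at +5.31851% vs spot over the period.
Per annum: 0.0531851 / (300/360) = 0.063822 = 6.38%.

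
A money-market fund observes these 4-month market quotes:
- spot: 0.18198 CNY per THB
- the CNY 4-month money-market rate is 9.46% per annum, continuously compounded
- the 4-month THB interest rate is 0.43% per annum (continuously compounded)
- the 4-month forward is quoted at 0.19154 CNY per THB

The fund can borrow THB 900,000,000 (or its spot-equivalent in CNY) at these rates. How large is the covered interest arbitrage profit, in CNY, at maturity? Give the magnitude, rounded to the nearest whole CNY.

T = 4/12 years.
Keep in THB, deliver into the forward: 900,000,000·1.00143436105·0.19154 = CNY 172,633,263.76.
Swap to CNY now, deposit: 900,000,000·0.18198·1.03203577621 = CNY 169,028,883.50.
The quoted forward overvalues THB, so borrow CNY, buy THB at spot, deposit the THB at 0.43%, and sell the proceeds forward at 0.19154.
Arbitrage profit = |172,633,263.76 − 169,028,883.50| = CNY 3,604,380.

CNY 3,604,380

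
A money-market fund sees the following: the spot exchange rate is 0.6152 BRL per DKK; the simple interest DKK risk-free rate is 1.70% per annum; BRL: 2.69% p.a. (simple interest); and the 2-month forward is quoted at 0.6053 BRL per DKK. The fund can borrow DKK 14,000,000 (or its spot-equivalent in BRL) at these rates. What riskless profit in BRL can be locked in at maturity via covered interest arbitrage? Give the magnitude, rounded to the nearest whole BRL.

BRL 153,204

T = 2/12 years.
Keep in DKK, deliver into the forward: 14,000,000·1.002833333·0.6053 = BRL 8,498,210.23.
Swap to BRL now, deposit: 14,000,000·0.6152·1.004483333 = BRL 8,651,414.05.
The quoted forward undervalues DKK, so borrow DKK, convert to BRL at spot, deposit the BRL at 2.69%, and buy DKK forward at 0.6053 to cover the loan.
Arbitrage profit = |8,498,210.23 − 8,651,414.05| = BRL 153,204.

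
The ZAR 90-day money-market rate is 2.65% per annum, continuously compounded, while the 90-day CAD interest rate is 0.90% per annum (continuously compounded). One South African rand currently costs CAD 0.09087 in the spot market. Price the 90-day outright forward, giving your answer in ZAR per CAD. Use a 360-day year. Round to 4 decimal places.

T = 90/360 years.
CAD accumulates by e^(0.0090×90/360) = 1.00225253.
ZAR accumulates by e^(0.0265×90/360) = 1.00664699.
Forward (CAD per ZAR) = 0.09087 × 1.00225253 / 1.00664699 = 0.090473312.
Invert for ZAR per CAD: 1 / 0.090473312 = 11.0530.

11.0530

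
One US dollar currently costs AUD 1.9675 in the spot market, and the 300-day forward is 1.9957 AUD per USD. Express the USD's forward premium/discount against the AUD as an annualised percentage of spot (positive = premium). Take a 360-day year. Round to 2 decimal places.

+1.72%

T = 300/360 years.
(F − S)/S = (1.9957 − 1.9675)/1.9675 = 0.0143329.
Annualise by dividing by T: 0.0143329 / (300/360) = 0.017199 → 1.72%.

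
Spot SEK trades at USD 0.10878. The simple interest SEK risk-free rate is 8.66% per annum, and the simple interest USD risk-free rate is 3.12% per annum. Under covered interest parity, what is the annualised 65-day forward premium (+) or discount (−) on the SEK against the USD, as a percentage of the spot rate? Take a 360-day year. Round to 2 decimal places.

T = 65/360 years.
No-arbitrage forward: 0.10878 × 1.0056333 / 1.0156361 = 0.10770865 USD/SEK.
Annualised premium = (F − S)/S × (1/T) = (0.10770865 − 0.10878)/0.10878 ÷ (65/360) = -5.45%.

-5.45%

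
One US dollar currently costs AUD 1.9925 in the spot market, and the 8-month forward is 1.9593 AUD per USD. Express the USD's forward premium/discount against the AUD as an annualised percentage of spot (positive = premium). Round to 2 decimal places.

-2.50%

T = 8/12 years.
Period premium: (1.9593 − 1.9925)/1.9925 = -0.0166625.
×(1/T) gives -2.50% p.a.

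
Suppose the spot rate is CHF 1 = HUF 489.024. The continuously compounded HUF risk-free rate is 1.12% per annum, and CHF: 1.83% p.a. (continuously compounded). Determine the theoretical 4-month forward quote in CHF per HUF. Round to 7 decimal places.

T = 4/12 years.
Growth of 1 HUF over T: e^(0.0112×4/12) = 1.0037403.
CHF growth factor: e^(0.0183×4/12) = 1.0061186.
Forward (HUF per CHF) = 489.024 × 1.0037403 / 1.0061186 = 487.8680.
Quoted the other way: 1/487.8680 = 0.0020497 CHF per HUF.

0.0020497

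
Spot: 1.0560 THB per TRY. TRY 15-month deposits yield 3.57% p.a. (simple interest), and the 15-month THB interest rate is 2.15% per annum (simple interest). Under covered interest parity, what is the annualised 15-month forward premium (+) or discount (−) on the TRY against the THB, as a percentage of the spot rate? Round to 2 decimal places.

T = 15/12 years.
F = S · g_THB/g_TRY = 1.056 × 1.026875/1.044625 = 1.0380567.
(F − S)/S ÷ T = (1.0380567 − 1.056)/1.056/(15/12) = -0.013593 → -1.36%.

-1.36%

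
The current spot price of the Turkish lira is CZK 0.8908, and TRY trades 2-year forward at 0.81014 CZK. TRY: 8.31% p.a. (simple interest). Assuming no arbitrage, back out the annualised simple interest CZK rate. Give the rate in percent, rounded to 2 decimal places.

3.03%

T = 2 years.
By CIP, F/S equals the CZK-to-TRY growth ratio: 0.81014/0.8908 = 0.9094522.
The TRY side grows by 1 + 0.0831×2 = 1.166200.
That pins the CZK growth at 1.0606032.
r = (1.0606032 − 1)/2 = 0.030302 → 3.03%.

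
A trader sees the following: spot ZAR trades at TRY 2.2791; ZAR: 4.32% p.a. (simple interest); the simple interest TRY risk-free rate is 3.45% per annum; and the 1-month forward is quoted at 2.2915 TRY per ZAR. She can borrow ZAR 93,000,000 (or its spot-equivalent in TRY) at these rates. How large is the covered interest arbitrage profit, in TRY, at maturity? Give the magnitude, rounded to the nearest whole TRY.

T = 1/12 years.
Invest the ZAR and cover forward: 93,000,000 × 1.003600 × 2.2915 = TRY 213,876,694.20.
Convert at spot and invest in TRY: 93,000,000 × 2.2791 × 1.002875 = TRY 212,565,674.36.
The quoted forward overvalues ZAR, so borrow TRY, buy ZAR at spot, deposit the ZAR at 4.32%, and sell the proceeds forward at 2.2915.
Arbitrage profit = |213,876,694.20 − 212,565,674.36| = TRY 1,311,020.

TRY 1,311,020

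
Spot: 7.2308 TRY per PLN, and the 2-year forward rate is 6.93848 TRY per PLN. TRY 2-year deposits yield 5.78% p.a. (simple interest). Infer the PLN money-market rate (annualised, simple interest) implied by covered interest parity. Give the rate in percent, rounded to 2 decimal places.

8.13%

T = 2 years.
By CIP, F/S equals the TRY-to-PLN growth ratio: 6.93848/7.2308 = 0.9595729.
TRY growth factor: 1 + 0.0578×2 = 1.115600.
Hence g_PLN = 1.1626006.
(1.1626006 − 1)/T = 0.081300, i.e. 8.13%.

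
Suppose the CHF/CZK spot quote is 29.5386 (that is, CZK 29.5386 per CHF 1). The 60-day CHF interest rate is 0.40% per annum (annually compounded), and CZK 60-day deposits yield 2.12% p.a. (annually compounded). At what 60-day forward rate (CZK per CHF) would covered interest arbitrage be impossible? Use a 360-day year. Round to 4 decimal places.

T = 60/360 years.
CZK growth factor: (1 + 0.0212)^(60/360) = 1.00350252.
CHF growth factor: (1 + 0.0040)^(60/360) = 1.00066556.
Forward (CZK per CHF) = 29.5386 × 1.00350252 / 1.00066556 = 29.622344.

29.6223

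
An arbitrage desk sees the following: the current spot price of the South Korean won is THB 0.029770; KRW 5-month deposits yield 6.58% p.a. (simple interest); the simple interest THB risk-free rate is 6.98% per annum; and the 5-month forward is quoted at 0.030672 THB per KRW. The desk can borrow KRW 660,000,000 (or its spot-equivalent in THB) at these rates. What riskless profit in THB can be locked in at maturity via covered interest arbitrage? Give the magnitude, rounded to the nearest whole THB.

THB 578,895

T = 5/12 years.
Keep in KRW, deliver into the forward: 660,000,000·1.0274166667·0.030672 = THB 20,798,529.84.
Swap to THB now, deposit: 660,000,000·0.029770·1.0290833333 = THB 20,219,635.15.
The quoted forward overvalues KRW, so borrow THB, buy KRW at spot, deposit the KRW at 6.58%, and sell the proceeds forward at 0.030672.
The gap between the two covered legs is THB 578,895.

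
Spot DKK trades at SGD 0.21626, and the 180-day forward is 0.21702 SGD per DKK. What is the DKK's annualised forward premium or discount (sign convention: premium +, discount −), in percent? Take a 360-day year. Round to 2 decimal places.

+0.70%

T = 180/360 years.
Period premium: (0.21702 − 0.21626)/0.21626 = 0.0035143.
Annualise by dividing by T: 0.0035143 / (180/360) = 0.007029 → 0.70%.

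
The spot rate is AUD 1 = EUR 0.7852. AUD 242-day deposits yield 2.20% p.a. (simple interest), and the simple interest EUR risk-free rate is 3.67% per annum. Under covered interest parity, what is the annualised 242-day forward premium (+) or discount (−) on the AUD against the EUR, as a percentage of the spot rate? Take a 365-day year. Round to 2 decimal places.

+1.45%

T = 242/365 years.
F = S · g_EUR/g_AUD = 0.7852 × 1.0243326/1.0145863 = 0.7927428.
(F − S)/S ÷ T = (0.7927428 − 0.7852)/0.7852/(242/365) = 0.014489 → 1.45%.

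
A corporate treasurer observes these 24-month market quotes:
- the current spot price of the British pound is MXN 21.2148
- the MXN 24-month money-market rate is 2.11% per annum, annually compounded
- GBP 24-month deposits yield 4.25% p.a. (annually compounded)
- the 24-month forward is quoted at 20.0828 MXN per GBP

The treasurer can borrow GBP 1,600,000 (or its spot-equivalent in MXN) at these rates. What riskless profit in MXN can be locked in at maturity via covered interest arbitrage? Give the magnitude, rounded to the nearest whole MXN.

MXN 469,435

T = 2 years.
Invest the GBP and cover forward: 1,600,000 × 1.08680625 × 20.0828 = MXN 34,921,780.09.
Convert at spot and invest in MXN: 1,600,000 × 21.2148 × 1.04264521 = MXN 35,391,215.36.
The quoted forward undervalues GBP, so borrow GBP, convert to MXN at spot, deposit the MXN at 2.11%, and buy GBP forward at 20.0828 to cover the loan.
The gap between the two covered legs is MXN 469,435.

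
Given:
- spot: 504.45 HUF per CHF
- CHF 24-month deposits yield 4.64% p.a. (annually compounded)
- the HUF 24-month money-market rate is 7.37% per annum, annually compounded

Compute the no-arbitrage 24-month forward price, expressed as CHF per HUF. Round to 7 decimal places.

T = 2 years.
HUF accumulates by (1 + 0.0737)^2 = 1.1528317.
Growth of 1 CHF over T: (1 + 0.0464)^2 = 1.094953.
So F = 504.45 × 1.1528317 / 1.094953 = 531.1150 (HUF/CHF).
Quoted the other way: 1/531.1150 = 0.0018828 CHF per HUF.

0.0018828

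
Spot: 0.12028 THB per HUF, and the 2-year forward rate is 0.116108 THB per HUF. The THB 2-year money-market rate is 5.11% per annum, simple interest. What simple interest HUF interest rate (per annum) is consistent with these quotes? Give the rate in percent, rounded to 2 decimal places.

T = 2 years.
By CIP, F/S equals the THB-to-HUF growth ratio: 0.116108/0.12028 = 0.9653143.
The THB side grows by 1 + 0.0511×2 = 1.102200.
That pins the HUF growth at 1.1418043.
r = (1.1418043 − 1)/2 = 0.070902 → 7.09%.

7.09%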